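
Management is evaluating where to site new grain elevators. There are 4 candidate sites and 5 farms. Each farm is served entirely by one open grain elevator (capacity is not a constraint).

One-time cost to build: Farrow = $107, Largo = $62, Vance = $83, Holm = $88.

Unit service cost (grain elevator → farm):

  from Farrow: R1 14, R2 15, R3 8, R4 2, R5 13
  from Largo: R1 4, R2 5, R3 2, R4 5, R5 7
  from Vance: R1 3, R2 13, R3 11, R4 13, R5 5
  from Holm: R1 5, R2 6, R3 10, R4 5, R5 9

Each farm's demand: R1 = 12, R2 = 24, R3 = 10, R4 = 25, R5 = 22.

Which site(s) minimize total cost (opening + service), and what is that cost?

Open Largo only; minimum total cost 529.

For any fixed open set, each farm goes to its cheapest open site; total = fixed + service.
{Largo}: R1→Largo 4·12=48, R2→Largo 5·24=120, R3→Largo 2·10=20, R4→Largo 5·25=125, R5→Largo 7·22=154. Service 467; fixed 62; total 529.
{Largo, Vance}: service 411 + fixed 145 = 556
{Farrow, Largo}: service 392 + fixed 169 = 561
{Farrow, Largo, Vance, Holm}: R1→Vance 3·12=36, R2→Largo 5·24=120, R3→Largo 2·10=20, R4→Farrow 2·25=50, R5→Vance 5·22=110. Service 336; fixed 340; total 676.
No other subset beats 529.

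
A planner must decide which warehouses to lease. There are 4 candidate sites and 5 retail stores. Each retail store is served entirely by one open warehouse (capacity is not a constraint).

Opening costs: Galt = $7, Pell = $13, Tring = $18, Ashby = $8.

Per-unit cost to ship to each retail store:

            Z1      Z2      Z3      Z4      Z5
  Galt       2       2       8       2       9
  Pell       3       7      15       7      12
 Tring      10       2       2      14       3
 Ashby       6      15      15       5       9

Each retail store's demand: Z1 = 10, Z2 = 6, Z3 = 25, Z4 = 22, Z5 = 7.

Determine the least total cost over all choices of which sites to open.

For any fixed open set, each retail store goes to its cheapest open site; total = fixed + service.
{Galt, Tring}: Z1→Galt 2·10=20, Z2→Galt 2·6=12, Z3→Tring 2·25=50, Z4→Galt 2·22=44, Z5→Tring 3·7=21. Service 147; fixed 25; total 172.
{Galt, Tring, Ashby}: service 147 + fixed 33 = 180
{Galt, Pell, Tring}: service 147 + fixed 38 = 185
{Galt, Pell, Tring, Ashby}: service 147 + fixed 46 = 193
No other subset beats 172.

Minimum total cost: 172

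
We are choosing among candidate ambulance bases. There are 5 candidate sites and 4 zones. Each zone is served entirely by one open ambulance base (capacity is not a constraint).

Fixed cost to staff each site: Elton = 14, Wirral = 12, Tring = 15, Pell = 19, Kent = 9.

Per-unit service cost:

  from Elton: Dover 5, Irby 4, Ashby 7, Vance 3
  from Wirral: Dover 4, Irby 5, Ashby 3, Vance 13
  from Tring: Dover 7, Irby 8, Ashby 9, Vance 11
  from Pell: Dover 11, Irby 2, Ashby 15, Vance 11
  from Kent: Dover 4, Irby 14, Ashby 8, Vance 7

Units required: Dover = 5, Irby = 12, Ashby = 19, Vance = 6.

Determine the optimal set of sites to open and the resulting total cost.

For any fixed open set, each zone goes to its cheapest open site; total = fixed + service.
{Elton, Wirral, Pell}: Dover→Wirral 4·5=20, Irby→Pell 2·12=24, Ashby→Wirral 3·19=57, Vance→Elton 3·6=18. Service 119; fixed 45; total 164.
{Elton, Wirral}: Dover→Wirral 4·5=20, Irby→Elton 4·12=48, Ashby→Wirral 3·19=57, Vance→Elton 3·6=18. Service 143; fixed 26; total 169.
{Elton, Wirral, Pell, Kent}: service 119 + fixed 54 = 173
{Elton, Wirral, Tring, Pell, Kent}: service 119 + fixed 69 = 188
No other subset beats 164.

Open Elton, Wirral and Pell; minimum total cost 164.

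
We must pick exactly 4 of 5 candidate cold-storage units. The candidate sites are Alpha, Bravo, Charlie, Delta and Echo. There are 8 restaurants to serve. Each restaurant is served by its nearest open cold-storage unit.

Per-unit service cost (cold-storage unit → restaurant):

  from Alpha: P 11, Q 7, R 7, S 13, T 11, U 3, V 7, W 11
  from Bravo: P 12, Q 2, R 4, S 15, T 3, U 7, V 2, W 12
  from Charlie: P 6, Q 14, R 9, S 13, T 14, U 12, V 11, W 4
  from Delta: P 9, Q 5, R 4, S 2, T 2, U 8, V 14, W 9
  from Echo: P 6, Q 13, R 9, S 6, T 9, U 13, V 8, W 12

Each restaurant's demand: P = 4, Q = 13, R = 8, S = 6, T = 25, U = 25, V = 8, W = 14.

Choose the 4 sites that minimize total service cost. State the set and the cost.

With exactly 4 open, each restaurant uses its cheapest among the chosen.
{Alpha, Bravo, Charlie, Delta}: P→Charlie 6·4=24, Q→Bravo 2·13=26, R→Bravo 4·8=32, S→Delta 2·6=12, T→Delta 2·25=50, U→Alpha 3·25=75, V→Bravo 2·8=16, W→Charlie 4·14=56. Service cost 291.
{Alpha, Bravo, Charlie, Echo}: service cost 340
{Alpha, Bravo, Delta, Echo}: service cost 361
Among all 5 size-4 choices, {Alpha, Bravo, Charlie, Delta} is lowest.

Choose Alpha, Bravo, Charlie and Delta; total service cost 291.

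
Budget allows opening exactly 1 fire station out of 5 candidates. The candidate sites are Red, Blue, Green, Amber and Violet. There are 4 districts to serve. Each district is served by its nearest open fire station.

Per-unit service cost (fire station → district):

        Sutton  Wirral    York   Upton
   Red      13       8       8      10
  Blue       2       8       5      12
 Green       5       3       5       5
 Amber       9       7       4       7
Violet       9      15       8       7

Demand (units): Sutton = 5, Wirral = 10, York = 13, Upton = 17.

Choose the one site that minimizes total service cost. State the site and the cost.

With exactly 1 open, each district uses its cheapest among the chosen.
{Green}: Sutton→Green 5·5=25, Wirral→Green 3·10=30, York→Green 5·13=65, Upton→Green 5·17=85. Service cost 205.
{Amber}: service cost 286
{Blue}: service cost 359
Among all 5 size-1 choices, {Green} is lowest.

Choose Green only; total service cost 205.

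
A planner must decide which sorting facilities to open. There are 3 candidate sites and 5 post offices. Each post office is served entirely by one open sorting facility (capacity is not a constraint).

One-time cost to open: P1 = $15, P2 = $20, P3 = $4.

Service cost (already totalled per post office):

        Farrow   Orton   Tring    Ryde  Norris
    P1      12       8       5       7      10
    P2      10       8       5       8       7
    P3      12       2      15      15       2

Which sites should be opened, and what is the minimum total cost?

Open P1 and P3; minimum total cost 47.

For any fixed open set, each post office goes to its cheapest open site; total = fixed + service.
{P1, P3}: Farrow→P1 12, Orton→P3 2, Tring→P1 5, Ryde→P1 7, Norris→P3 2. Service 28; fixed 19; total 47.
{P3}: service 46 + fixed 4 = 50
{P2, P3}: service 27 + fixed 24 = 51
{P1, P2, P3}: Farrow→P2 10, Orton→P3 2, Tring→P1 5, Ryde→P1 7, Norris→P3 2. Service 26; fixed 39; total 65.
No other subset beats 47.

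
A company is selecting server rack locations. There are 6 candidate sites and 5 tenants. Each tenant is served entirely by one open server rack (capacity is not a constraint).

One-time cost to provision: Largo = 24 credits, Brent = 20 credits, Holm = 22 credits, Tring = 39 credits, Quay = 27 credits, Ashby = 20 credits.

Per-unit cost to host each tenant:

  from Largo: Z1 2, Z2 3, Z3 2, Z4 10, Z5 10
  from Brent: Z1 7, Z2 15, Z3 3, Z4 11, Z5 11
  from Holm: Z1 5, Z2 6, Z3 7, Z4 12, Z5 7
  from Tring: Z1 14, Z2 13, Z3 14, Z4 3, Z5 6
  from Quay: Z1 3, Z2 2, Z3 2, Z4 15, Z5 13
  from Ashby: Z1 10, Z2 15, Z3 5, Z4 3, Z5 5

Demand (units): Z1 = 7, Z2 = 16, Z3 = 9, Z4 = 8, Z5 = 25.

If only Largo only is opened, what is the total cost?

Total cost: 434

Each tenant is assigned to its cheapest site among the open ones.
{Largo}: Z1→Largo 2·7=14, Z2→Largo 3·16=48, Z3→Largo 2·9=18, Z4→Largo 10·8=80, Z5→Largo 10·25=250. Service 410; fixed 24; total 434.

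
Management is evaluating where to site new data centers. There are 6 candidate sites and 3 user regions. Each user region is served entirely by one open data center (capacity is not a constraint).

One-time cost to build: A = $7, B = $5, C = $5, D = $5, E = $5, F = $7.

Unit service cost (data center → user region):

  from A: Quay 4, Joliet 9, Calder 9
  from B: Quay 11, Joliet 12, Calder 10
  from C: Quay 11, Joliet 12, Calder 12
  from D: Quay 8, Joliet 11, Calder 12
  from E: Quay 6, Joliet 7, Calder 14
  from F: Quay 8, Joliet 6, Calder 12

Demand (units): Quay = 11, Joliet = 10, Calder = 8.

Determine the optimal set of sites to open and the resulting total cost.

For any fixed open set, each user region goes to its cheapest open site; total = fixed + service.
{A, F}: Quay→A 4·11=44, Joliet→F 6·10=60, Calder→A 9·8=72. Service 176; fixed 14; total 190.
{A, B, F}: service 176 + fixed 19 = 195
{A, C, F}: Quay→A 4·11=44, Joliet→F 6·10=60, Calder→A 9·8=72. Service 176; fixed 19; total 195.
{A, B, C, D, E, F}: service 176 + fixed 34 = 210
No other subset beats 190.

Open A and F; minimum total cost 190.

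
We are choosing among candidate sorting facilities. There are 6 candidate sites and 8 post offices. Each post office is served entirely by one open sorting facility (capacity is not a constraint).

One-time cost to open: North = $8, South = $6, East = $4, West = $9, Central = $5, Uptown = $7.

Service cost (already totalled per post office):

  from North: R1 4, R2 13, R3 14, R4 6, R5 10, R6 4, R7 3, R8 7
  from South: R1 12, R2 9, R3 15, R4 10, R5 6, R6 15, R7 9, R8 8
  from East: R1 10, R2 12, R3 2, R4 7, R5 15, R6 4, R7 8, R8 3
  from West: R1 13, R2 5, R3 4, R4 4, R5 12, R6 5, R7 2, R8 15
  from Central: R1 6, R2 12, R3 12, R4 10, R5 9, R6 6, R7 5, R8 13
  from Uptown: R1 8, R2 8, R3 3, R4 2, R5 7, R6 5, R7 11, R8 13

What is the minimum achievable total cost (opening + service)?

Minimum total cost: 52

For any fixed open set, each post office goes to its cheapest open site; total = fixed + service.
{North, East, Uptown}: R1→North 4, R2→Uptown 8, R3→East 2, R4→Uptown 2, R5→Uptown 7, R6→North 4, R7→North 3, R8→East 3. Service 33; fixed 19; total 52.
{North, Uptown}: service 38 + fixed 15 = 53
{East, West, Central}: service 35 + fixed 18 = 53
{North, South, East, West, Central, Uptown}: service 28 + fixed 39 = 67
No other subset beats 52.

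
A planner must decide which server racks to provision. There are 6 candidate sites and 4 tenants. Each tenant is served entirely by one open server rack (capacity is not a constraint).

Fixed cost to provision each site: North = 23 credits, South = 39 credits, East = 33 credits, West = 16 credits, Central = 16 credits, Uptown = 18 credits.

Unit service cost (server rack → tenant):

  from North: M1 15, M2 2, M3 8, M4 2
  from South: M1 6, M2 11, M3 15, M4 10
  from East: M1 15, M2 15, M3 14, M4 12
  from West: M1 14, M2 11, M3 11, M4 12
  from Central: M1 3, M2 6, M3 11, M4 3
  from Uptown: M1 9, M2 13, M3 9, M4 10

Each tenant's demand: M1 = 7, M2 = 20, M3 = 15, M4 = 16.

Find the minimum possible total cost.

For any fixed open set, each tenant goes to its cheapest open site; total = fixed + service.
{North, Central}: M1→Central 3·7=21, M2→North 2·20=40, M3→North 8·15=120, M4→North 2·16=32. Service 213; fixed 39; total 252.
{North, West, Central}: service 213 + fixed 55 = 268
{North, Central, Uptown}: service 213 + fixed 57 = 270
{North, South, East, West, Central, Uptown}: service 213 + fixed 145 = 358
No other subset beats 252.

Minimum total cost: 252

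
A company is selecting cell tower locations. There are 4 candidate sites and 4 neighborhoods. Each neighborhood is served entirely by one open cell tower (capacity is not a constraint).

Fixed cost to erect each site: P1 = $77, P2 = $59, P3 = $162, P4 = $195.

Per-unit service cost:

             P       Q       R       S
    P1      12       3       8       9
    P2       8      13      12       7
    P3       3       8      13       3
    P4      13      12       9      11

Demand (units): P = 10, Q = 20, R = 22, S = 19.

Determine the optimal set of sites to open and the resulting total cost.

For any fixed open set, each neighborhood goes to its cheapest open site; total = fixed + service.
{P1, P3}: P→P3 3·10=30, Q→P1 3·20=60, R→P1 8·22=176, S→P3 3·19=57. Service 323; fixed 239; total 562.
{P1, P2}: P→P2 8·10=80, Q→P1 3·20=60, R→P1 8·22=176, S→P2 7·19=133. Service 449; fixed 136; total 585.
{P1}: P→P1 12·10=120, Q→P1 3·20=60, R→P1 8·22=176, S→P1 9·19=171. Service 527; fixed 77; total 604.
{P1, P2, P3, P4}: P→P3 3·10=30, Q→P1 3·20=60, R→P1 8·22=176, S→P3 3·19=57. Service 323; fixed 493; total 816.
No other subset beats 562.

Open P1 and P3; minimum total cost 562.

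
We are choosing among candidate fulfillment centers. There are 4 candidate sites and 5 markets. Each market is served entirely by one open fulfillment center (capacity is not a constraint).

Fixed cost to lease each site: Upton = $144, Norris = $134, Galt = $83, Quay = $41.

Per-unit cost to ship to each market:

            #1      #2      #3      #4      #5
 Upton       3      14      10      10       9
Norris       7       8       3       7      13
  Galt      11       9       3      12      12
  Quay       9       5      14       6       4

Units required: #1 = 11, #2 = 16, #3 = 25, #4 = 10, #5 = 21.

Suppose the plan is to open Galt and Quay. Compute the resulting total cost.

Each market is assigned to its cheapest site among the open ones.
{Galt, Quay}: #1→Quay 9·11=99, #2→Quay 5·16=80, #3→Galt 3·25=75, #4→Quay 6·10=60, #5→Quay 4·21=84. Service 398; fixed 124; total 522.

Total cost: 522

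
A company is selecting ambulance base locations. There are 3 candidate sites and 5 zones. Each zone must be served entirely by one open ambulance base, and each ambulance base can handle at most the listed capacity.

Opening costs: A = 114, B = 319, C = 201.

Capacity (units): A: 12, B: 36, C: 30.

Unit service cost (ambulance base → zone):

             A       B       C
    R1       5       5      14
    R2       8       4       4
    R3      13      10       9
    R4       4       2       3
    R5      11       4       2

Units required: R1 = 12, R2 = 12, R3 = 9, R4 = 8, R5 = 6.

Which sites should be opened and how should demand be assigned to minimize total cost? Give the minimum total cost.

Open {A, B}: R1→A 5·12=60, R2→B 4·12=48, R3→B 10·9=90, R4→B 2·8=16, R5→B 4·6=24.
Loads: A carries 12/12, B carries 35/36. Service 238; fixed 433; total 671.
Next best feasible plan costs 719.

Minimum total cost: 671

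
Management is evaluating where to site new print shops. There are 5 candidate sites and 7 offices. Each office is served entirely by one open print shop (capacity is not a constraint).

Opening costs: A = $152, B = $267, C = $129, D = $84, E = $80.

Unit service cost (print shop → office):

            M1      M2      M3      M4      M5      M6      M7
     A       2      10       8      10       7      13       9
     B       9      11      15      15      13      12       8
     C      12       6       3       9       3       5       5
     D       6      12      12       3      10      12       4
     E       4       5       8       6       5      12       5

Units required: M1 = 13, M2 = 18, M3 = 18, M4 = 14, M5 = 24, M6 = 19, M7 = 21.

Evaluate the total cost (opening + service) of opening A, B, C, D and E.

Each office is assigned to its cheapest site among the open ones.
{A, B, C, D, E}: M1→A 2·13=26, M2→E 5·18=90, M3→C 3·18=54, M4→D 3·14=42, M5→C 3·24=72, M6→C 5·19=95, M7→D 4·21=84. Service 463; fixed 712; total 1175.

Total cost: 1175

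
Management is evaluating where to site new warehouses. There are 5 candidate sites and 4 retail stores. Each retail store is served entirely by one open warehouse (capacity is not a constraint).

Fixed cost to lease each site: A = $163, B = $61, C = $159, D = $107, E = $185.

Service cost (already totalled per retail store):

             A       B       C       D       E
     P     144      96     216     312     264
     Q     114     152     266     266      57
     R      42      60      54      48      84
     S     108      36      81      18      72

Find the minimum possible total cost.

For any fixed open set, each retail store goes to its cheapest open site; total = fixed + service.
{B}: P→B 96, Q→B 152, R→B 60, S→B 36. Service 344; fixed 61; total 405.
{B, D}: P→B 96, Q→B 152, R→D 48, S→D 18. Service 314; fixed 168; total 482.
{B, E}: service 249 + fixed 246 = 495
{A, B, C, D, E}: service 213 + fixed 675 = 888
No other subset beats 405.

Minimum total cost: 405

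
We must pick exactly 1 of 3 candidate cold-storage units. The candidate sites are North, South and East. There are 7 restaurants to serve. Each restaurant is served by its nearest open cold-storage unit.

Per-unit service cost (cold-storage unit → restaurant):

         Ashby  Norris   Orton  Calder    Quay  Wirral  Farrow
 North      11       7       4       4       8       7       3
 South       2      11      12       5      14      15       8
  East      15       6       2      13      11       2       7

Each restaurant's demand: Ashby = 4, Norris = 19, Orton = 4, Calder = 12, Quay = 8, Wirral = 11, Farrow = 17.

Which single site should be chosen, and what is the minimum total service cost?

Choose North only; total service cost 433.

With exactly 1 open, each restaurant uses its cheapest among the chosen.
{North}: Ashby→North 11·4=44, Norris→North 7·19=133, Orton→North 4·4=16, Calder→North 4·12=48, Quay→North 8·8=64, Wirral→North 7·11=77, Farrow→North 3·17=51. Service cost 433.
{East}: service cost 567
{South}: service cost 738
Among all 3 size-1 choices, {North} is lowest.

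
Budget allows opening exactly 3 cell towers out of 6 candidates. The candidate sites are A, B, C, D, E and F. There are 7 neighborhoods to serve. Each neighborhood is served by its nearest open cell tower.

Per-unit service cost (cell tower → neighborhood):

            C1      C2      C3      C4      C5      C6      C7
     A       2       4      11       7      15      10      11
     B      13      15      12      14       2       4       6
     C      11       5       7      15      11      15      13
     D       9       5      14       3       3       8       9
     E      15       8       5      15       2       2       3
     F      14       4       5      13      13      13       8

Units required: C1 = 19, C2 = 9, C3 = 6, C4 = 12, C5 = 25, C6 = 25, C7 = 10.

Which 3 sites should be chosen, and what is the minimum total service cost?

Choose A, D and E; total service cost 270.

With exactly 3 open, each neighborhood uses its cheapest among the chosen.
{A, D, E}: C1→A 2·19=38, C2→A 4·9=36, C3→E 5·6=30, C4→D 3·12=36, C5→E 2·25=50, C6→E 2·25=50, C7→E 3·10=30. Service cost 270.
{A, B, E}: service cost 318
{A, C, E}: service cost 318
Among all 20 size-3 choices, {A, D, E} is lowest.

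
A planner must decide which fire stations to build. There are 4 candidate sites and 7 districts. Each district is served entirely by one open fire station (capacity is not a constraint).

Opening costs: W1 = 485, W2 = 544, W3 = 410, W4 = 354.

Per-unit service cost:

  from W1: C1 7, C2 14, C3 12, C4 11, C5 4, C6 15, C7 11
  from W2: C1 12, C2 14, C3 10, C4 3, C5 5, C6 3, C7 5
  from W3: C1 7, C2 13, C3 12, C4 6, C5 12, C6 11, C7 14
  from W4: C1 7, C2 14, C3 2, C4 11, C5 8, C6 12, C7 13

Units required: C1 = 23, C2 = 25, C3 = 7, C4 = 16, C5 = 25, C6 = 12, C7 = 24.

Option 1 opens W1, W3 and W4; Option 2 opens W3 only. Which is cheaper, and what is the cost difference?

Option 2 is cheaper by 497.

Option 1: {W1, W3, W4}: C1→W1 7·23=161, C2→W3 13·25=325, C3→W4 2·7=14, C4→W3 6·16=96, C5→W1 4·25=100, C6→W3 11·12=132, C7→W1 11·24=264. Service 1092; fixed 1249; total 2341.
Option 2: {W3}: C1→W3 7·23=161, C2→W3 13·25=325, C3→W3 12·7=84, C4→W3 6·16=96, C5→W3 12·25=300, C6→W3 11·12=132, C7→W3 14·24=336. Service 1434; fixed 410; total 1844.
Difference: |2341 − 1844| = 497.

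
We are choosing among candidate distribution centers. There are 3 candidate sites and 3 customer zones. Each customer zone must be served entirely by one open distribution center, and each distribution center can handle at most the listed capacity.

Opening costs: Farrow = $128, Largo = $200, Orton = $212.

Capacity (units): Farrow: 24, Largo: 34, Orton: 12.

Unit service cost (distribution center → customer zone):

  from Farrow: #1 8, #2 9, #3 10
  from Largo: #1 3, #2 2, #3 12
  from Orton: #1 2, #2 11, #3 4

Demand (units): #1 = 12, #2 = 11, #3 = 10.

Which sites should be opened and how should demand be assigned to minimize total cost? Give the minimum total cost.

Minimum total cost: 378

Open {Largo}: #1→Largo 3·12=36, #2→Largo 2·11=22, #3→Largo 12·10=120.
Loads: Largo carries 33/34. Service 178; fixed 200; total 378.
Next best feasible plan costs 486.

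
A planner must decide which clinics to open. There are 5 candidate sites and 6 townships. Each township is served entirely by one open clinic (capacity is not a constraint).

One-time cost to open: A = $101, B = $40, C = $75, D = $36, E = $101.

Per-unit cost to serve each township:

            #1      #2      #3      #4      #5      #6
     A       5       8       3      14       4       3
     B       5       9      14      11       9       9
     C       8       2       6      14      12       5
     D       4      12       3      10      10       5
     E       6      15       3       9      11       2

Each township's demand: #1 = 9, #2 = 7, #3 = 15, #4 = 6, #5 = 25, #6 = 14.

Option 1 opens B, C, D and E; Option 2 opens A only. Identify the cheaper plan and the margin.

Option 1: {B, C, D, E}: #1→D 4·9=36, #2→C 2·7=14, #3→D 3·15=45, #4→E 9·6=54, #5→B 9·25=225, #6→E 2·14=28. Service 402; fixed 252; total 654.
Option 2: {A}: #1→A 5·9=45, #2→A 8·7=56, #3→A 3·15=45, #4→A 14·6=84, #5→A 4·25=100, #6→A 3·14=42. Service 372; fixed 101; total 473.
Difference: |654 − 473| = 181.

Option 2 is cheaper by 181.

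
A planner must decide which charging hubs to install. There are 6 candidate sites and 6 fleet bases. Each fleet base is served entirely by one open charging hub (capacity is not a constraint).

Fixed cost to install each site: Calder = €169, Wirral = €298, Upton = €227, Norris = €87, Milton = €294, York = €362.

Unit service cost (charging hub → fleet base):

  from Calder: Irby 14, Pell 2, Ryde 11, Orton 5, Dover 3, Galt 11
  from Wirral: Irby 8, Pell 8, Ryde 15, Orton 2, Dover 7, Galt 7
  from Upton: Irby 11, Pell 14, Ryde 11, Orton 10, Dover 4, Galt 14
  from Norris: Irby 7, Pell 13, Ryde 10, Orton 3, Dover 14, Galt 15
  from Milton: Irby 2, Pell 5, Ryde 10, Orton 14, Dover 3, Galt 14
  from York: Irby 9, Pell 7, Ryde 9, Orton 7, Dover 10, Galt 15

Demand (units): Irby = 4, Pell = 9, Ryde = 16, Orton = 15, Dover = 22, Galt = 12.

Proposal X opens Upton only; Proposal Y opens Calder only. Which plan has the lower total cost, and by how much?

Proposal Y is cheaper by 287.

Proposal X: {Upton}: Irby→Upton 11·4=44, Pell→Upton 14·9=126, Ryde→Upton 11·16=176, Orton→Upton 10·15=150, Dover→Upton 4·22=88, Galt→Upton 14·12=168. Service 752; fixed 227; total 979.
Proposal Y: {Calder}: Irby→Calder 14·4=56, Pell→Calder 2·9=18, Ryde→Calder 11·16=176, Orton→Calder 5·15=75, Dover→Calder 3·22=66, Galt→Calder 11·12=132. Service 523; fixed 169; total 692.
Difference: |979 − 692| = 287.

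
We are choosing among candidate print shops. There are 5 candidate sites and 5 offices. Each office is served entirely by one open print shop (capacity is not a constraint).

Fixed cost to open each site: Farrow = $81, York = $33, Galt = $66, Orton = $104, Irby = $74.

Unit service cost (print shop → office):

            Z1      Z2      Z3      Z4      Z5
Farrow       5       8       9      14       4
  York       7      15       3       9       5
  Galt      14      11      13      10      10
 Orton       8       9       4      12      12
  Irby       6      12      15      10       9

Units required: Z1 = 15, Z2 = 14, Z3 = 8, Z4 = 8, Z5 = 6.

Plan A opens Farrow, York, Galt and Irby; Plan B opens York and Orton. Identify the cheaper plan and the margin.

Plan B is cheaper by 67.

Plan A: {Farrow, York, Galt, Irby}: Z1→Farrow 5·15=75, Z2→Farrow 8·14=112, Z3→York 3·8=24, Z4→York 9·8=72, Z5→Farrow 4·6=24. Service 307; fixed 254; total 561.
Plan B: {York, Orton}: Z1→York 7·15=105, Z2→Orton 9·14=126, Z3→York 3·8=24, Z4→York 9·8=72, Z5→York 5·6=30. Service 357; fixed 137; total 494.
Difference: |561 − 494| = 67.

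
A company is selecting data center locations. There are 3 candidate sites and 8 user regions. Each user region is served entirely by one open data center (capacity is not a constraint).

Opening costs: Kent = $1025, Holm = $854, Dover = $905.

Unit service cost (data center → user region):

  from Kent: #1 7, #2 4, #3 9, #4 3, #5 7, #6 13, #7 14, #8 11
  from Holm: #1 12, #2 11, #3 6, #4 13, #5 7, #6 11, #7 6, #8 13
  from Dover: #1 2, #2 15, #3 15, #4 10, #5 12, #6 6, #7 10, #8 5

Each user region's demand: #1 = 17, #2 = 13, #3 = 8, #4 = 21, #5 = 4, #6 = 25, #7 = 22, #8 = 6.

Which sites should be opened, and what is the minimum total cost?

For any fixed open set, each user region goes to its cheapest open site; total = fixed + service.
{Dover}: #1→Dover 2·17=34, #2→Dover 15·13=195, #3→Dover 15·8=120, #4→Dover 10·21=210, #5→Dover 12·4=48, #6→Dover 6·25=150, #7→Dover 10·22=220, #8→Dover 5·6=30. Service 1007; fixed 905; total 1912.
{Holm}: #1→Holm 12·17=204, #2→Holm 11·13=143, #3→Holm 6·8=48, #4→Holm 13·21=273, #5→Holm 7·4=28, #6→Holm 11·25=275, #7→Holm 6·22=132, #8→Holm 13·6=78. Service 1181; fixed 854; total 2035.
{Kent}: service 1033 + fixed 1025 = 2058
{Kent, Holm, Dover}: service 537 + fixed 2784 = 3321
No other subset beats 1912.

Open Dover only; minimum total cost 1912.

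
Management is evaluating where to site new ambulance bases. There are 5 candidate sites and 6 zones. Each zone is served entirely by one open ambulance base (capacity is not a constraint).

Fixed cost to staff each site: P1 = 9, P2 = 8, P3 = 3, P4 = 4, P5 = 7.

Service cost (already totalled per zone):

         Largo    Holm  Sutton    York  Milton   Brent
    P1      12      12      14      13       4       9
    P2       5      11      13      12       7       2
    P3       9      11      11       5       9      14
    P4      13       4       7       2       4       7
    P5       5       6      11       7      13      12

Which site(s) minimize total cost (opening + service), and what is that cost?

Open P2 and P4; minimum total cost 36.

For any fixed open set, each zone goes to its cheapest open site; total = fixed + service.
{P2, P4}: Largo→P2 5, Holm→P4 4, Sutton→P4 7, York→P4 2, Milton→P4 4, Brent→P2 2. Service 24; fixed 12; total 36.
{P2, P3, P4}: service 24 + fixed 15 = 39
{P3, P4}: service 33 + fixed 7 = 40
{P1, P2, P3, P4, P5}: Largo→P2 5, Holm→P4 4, Sutton→P4 7, York→P4 2, Milton→P1 4, Brent→P2 2. Service 24; fixed 31; total 55.
No other subset beats 36.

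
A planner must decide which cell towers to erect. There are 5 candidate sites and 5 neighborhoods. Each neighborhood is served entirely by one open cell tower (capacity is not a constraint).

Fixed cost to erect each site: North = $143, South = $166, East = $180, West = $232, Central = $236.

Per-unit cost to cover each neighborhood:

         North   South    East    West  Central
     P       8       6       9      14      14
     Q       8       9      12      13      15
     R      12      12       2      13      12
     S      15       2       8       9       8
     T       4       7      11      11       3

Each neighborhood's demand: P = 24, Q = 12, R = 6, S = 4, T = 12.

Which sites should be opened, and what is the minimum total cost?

Open South only; minimum total cost 582.

For any fixed open set, each neighborhood goes to its cheapest open site; total = fixed + service.
{South}: P→South 6·24=144, Q→South 9·12=108, R→South 12·6=72, S→South 2·4=8, T→South 7·12=84. Service 416; fixed 166; total 582.
{North}: P→North 8·24=192, Q→North 8·12=96, R→North 12·6=72, S→North 15·4=60, T→North 4·12=48. Service 468; fixed 143; total 611.
{North, South}: service 368 + fixed 309 = 677
{North, South, East, West, Central}: service 296 + fixed 957 = 1253
No other subset beats 582.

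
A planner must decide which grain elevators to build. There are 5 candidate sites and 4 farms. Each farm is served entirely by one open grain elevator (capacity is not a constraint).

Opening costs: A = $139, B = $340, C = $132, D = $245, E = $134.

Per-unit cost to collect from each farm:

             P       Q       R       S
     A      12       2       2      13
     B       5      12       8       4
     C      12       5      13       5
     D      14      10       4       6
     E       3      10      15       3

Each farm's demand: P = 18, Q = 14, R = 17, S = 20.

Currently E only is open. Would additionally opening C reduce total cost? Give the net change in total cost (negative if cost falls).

Current service cost with {E}: 509.
Adding C: each farm re-picks its cheapest; new service cost 405, saving 104.
Extra fixed cost: 132. Net change = 132 − 104 = 28.
(Totals: 643 → 671.)

No — net change +28 (cost rises by 28).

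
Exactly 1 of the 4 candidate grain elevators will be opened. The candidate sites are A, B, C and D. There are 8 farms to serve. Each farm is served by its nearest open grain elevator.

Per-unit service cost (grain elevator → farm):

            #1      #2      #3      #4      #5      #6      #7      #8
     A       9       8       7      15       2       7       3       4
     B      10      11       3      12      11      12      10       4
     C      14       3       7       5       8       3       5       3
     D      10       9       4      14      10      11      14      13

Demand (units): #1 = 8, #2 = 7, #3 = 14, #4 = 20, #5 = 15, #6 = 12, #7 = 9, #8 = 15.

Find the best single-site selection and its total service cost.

Choose C only; total service cost 577.

With exactly 1 open, each farm uses its cheapest among the chosen.
{C}: #1→C 14·8=112, #2→C 3·7=21, #3→C 7·14=98, #4→C 5·20=100, #5→C 8·15=120, #6→C 3·12=36, #7→C 5·9=45, #8→C 3·15=45. Service cost 577.
{A}: service cost 727
{B}: service cost 898
Among all 4 size-1 choices, {C} is lowest.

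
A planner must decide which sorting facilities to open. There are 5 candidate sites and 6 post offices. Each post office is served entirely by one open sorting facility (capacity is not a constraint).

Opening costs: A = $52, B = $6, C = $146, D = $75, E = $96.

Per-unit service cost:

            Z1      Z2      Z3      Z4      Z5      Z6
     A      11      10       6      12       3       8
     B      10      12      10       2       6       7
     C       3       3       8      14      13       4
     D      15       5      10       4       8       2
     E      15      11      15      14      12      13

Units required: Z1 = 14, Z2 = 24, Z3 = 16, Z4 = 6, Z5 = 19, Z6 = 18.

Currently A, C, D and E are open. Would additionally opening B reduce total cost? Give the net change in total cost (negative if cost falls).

Yes — net change −6 (cost falls by 6).

Current service cost with {A, C, D, E}: 327.
Adding B: each post office re-picks its cheapest; new service cost 315, saving 12.
Extra fixed cost: 6. Net change = 6 − 12 = -6.
(Totals: 696 → 690.)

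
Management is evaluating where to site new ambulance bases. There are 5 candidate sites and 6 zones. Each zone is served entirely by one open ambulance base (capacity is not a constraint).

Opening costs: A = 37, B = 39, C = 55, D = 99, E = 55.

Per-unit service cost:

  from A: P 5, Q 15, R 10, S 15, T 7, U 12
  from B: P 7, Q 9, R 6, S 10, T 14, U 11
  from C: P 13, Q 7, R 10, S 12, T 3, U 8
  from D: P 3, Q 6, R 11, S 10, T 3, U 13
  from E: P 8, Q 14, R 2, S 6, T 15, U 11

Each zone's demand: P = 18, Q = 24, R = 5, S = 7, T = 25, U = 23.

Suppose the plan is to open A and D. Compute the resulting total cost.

Total cost: 805

Each zone is assigned to its cheapest site among the open ones.
{A, D}: P→D 3·18=54, Q→D 6·24=144, R→A 10·5=50, S→D 10·7=70, T→D 3·25=75, U→A 12·23=276. Service 669; fixed 136; total 805.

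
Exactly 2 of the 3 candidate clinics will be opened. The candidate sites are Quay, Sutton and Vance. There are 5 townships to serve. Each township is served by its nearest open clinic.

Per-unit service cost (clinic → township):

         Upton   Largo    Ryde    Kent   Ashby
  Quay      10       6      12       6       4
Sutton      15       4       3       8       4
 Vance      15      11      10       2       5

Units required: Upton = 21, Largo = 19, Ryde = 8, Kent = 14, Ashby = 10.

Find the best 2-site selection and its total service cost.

Choose Quay and Sutton; total service cost 434.

With exactly 2 open, each township uses its cheapest among the chosen.
{Quay, Sutton}: Upton→Quay 10·21=210, Largo→Sutton 4·19=76, Ryde→Sutton 3·8=24, Kent→Quay 6·14=84, Ashby→Quay 4·10=40. Service cost 434.
{Quay, Vance}: service cost 472
{Sutton, Vance}: service cost 483
Among all 3 size-2 choices, {Quay, Sutton} is lowest.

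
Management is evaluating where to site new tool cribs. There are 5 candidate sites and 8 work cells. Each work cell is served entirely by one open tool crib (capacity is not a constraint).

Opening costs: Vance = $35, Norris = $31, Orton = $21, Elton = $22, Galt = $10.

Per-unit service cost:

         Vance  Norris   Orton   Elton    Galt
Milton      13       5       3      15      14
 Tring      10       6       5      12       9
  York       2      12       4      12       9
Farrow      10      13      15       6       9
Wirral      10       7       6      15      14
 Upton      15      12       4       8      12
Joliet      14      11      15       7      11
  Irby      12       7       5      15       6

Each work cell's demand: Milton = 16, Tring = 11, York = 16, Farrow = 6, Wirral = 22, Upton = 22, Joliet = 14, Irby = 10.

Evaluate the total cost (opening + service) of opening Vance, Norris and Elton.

Each work cell is assigned to its cheapest site among the open ones.
{Vance, Norris, Elton}: Milton→Norris 5·16=80, Tring→Norris 6·11=66, York→Vance 2·16=32, Farrow→Elton 6·6=36, Wirral→Norris 7·22=154, Upton→Elton 8·22=176, Joliet→Elton 7·14=98, Irby→Norris 7·10=70. Service 712; fixed 88; total 800.

Total cost: 800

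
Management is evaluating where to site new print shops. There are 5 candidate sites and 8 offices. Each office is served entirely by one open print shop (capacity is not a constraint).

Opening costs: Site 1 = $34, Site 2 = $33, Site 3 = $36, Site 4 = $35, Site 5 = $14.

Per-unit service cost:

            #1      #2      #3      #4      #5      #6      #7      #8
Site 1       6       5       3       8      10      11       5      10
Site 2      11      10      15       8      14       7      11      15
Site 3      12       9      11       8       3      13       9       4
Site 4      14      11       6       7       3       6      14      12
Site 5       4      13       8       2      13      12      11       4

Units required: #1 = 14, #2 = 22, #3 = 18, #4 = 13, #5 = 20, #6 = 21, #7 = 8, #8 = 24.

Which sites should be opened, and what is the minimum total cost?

For any fixed open set, each office goes to its cheapest open site; total = fixed + service.
{Site 1, Site 4, Site 5}: #1→Site 5 4·14=56, #2→Site 1 5·22=110, #3→Site 1 3·18=54, #4→Site 5 2·13=26, #5→Site 4 3·20=60, #6→Site 4 6·21=126, #7→Site 1 5·8=40, #8→Site 5 4·24=96. Service 568; fixed 83; total 651.
{Site 1, Site 2, Site 4, Site 5}: service 568 + fixed 116 = 684
{Site 1, Site 3, Site 4, Site 5}: service 568 + fixed 119 = 687
{Site 1, Site 2, Site 3, Site 4, Site 5}: service 568 + fixed 152 = 720
No other subset beats 651.

Open Site 1, Site 4 and Site 5; minimum total cost 651.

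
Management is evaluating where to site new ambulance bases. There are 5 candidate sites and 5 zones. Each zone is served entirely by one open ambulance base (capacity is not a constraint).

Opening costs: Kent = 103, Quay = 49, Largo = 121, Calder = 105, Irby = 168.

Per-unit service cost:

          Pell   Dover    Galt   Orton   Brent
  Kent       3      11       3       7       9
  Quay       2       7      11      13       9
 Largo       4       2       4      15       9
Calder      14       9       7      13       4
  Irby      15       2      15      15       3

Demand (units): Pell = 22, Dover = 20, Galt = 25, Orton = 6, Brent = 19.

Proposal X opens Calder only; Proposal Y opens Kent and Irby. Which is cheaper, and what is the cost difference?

Proposal X: {Calder}: Pell→Calder 14·22=308, Dover→Calder 9·20=180, Galt→Calder 7·25=175, Orton→Calder 13·6=78, Brent→Calder 4·19=76. Service 817; fixed 105; total 922.
Proposal Y: {Kent, Irby}: Pell→Kent 3·22=66, Dover→Irby 2·20=40, Galt→Kent 3·25=75, Orton→Kent 7·6=42, Brent→Irby 3·19=57. Service 280; fixed 271; total 551.
Difference: |922 − 551| = 371.

Proposal Y is cheaper by 371.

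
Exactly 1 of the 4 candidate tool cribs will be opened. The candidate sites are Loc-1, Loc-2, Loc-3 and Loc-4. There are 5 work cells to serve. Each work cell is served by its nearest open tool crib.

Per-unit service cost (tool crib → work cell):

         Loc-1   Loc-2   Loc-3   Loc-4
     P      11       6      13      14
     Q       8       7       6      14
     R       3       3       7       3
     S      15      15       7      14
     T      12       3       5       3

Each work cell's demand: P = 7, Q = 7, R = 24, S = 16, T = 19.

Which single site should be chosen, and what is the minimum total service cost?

Choose Loc-2 only; total service cost 460.

With exactly 1 open, each work cell uses its cheapest among the chosen.
{Loc-2}: P→Loc-2 6·7=42, Q→Loc-2 7·7=49, R→Loc-2 3·24=72, S→Loc-2 15·16=240, T→Loc-2 3·19=57. Service cost 460.
{Loc-3}: service cost 508
{Loc-4}: service cost 549
Among all 4 size-1 choices, {Loc-2} is lowest.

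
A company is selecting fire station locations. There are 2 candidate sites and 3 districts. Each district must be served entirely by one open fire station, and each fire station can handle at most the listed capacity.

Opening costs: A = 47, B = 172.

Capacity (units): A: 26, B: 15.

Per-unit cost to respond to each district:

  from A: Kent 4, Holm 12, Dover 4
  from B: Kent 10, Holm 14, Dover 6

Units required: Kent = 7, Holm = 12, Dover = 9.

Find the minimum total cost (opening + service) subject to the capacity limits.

Minimum total cost: 445

Open {A, B}: Kent→A 4·7=28, Holm→A 12·12=144, Dover→B 6·9=54.
Loads: A carries 19/26, B carries 9/15. Service 226; fixed 219; total 445.
Next best feasible plan costs 451.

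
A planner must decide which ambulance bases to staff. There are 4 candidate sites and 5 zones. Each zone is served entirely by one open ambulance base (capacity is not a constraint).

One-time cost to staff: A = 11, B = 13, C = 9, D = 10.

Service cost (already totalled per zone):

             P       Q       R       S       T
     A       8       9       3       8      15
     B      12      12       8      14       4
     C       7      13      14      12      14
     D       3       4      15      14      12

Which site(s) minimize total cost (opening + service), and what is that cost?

For any fixed open set, each zone goes to its cheapest open site; total = fixed + service.
{A, D}: P→D 3, Q→D 4, R→A 3, S→A 8, T→D 12. Service 30; fixed 21; total 51.
{A}: service 43 + fixed 11 = 54
{A, B}: service 32 + fixed 24 = 56
{A, B, C, D}: service 22 + fixed 43 = 65
No other subset beats 51.

Open A and D; minimum total cost 51.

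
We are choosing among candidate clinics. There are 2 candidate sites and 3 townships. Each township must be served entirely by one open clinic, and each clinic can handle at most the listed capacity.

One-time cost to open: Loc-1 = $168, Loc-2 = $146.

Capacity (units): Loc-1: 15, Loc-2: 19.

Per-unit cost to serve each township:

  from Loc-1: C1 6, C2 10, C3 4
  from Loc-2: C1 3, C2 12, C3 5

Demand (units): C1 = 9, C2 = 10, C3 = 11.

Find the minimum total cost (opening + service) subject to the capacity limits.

Minimum total cost: 505

Open {Loc-1, Loc-2}: C1→Loc-2 3·9=27, C2→Loc-2 12·10=120, C3→Loc-1 4·11=44.
Loads: Loc-1 carries 11/15, Loc-2 carries 19/19. Service 191; fixed 314; total 505.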